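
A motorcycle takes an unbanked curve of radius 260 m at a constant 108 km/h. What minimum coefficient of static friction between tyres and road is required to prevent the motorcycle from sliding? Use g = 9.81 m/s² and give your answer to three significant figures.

0.353

v = 108/3.6 = 30.00 m/s.
Friction provides the centripetal force: μ_s m g = m v²/r, so μ_s = v²/(g r) = (30.00)²/(9.81 × 260) = 900.0/2551 = 0.3529.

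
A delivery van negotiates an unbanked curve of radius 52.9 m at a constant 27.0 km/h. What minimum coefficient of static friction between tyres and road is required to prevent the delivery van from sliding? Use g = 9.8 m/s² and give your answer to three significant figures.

0.109

v = 27.0/3.6 = 7.500 m/s.
Friction provides the centripetal force: μ_s m g = m v²/r, so μ_s = v²/(g r) = (7.500)²/(9.8 × 52.9) = 56.25/518.4 = 0.1085.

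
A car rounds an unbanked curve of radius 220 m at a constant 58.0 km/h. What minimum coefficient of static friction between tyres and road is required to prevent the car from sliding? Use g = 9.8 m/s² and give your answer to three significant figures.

v = 58.0/3.6 = 16.11 m/s.
Friction provides the centripetal force: μ_s m g = m v²/r, so μ_s = v²/(g r) = (16.11)²/(9.8 × 220) = 259.6/2156 = 0.1204.

0.120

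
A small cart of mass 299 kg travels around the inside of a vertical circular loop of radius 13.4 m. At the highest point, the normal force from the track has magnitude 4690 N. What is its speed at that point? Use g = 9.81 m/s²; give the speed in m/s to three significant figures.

18.5 m/s

At the top, N + mg = mv²/r, so v = √(r(N/m + g)) = √(13.4 × (4690/299 + 9.81)) = √(13.4 × 25.50) = √341.6 = 18.48 m/s.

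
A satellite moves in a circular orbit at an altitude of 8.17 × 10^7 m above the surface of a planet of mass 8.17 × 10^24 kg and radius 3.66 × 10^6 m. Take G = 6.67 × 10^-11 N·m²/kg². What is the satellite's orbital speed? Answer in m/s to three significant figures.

Orbital radius r = R + h = 3.66 × 10^6 + 8.17 × 10^7 = 8.536 × 10^7 m.
Gravity supplies the centripetal force: G M m / r² = m v² / r, so v = √(GM/r).
v = √(6.67 × 10^-11 × 8.17 × 10^24 / 8.536 × 10^7) = √(6.384 × 10^6) = 2527 m/s.

2530 m/s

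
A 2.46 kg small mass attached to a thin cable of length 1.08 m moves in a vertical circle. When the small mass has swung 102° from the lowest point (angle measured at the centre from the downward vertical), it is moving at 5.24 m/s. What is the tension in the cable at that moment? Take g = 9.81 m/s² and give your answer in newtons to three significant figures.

Take the radial direction toward the centre of the circle as positive. The component of the weight along the string toward the centre is −mg cos φ (φ measured from the bottom), so Newton's second law along the string gives T − mg cos φ = m v²/r.
cos 102° = -0.2079, so T = m(v²/r + g cos φ) = 2.46 × ((5.24)²/1.08 + 9.81 × -0.2079) = 2.46 × (25.42 + (-2.040)) = 2.46 × 23.38 = 57.52 N.

57.5 N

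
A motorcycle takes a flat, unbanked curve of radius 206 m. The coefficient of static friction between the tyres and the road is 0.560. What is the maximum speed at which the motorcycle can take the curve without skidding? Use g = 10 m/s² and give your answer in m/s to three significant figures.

34.0 m/s

On a flat curve, static friction is the only horizontal force, so it must supply the full centripetal force: μ_s m g = m v²/r.
Mass cancels: v_max = √(μ_s g r) = √(0.560 × 10.0 × 206) = √1154 = 33.96 m/s.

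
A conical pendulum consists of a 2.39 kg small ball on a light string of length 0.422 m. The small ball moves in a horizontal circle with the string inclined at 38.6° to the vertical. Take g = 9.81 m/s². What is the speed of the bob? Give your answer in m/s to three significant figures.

The radius of the circle is r = L sinθ = 0.422 × sin 38.6° = 0.2633 m.
Horizontally T sinθ = mv²/r and vertically T cosθ = mg, so tanθ = v²/(rg).
v = √(r g tanθ) = √(0.2633 × 9.81 × 0.7983) = √2.062 = 1.436 m/s.

1.44 m/s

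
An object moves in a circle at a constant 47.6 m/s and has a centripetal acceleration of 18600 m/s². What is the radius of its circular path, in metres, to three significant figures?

0.122 m

a_c = v²/r ⇒ r = v²/a_c = (47.6)²/18600 = 2266/18600 = 0.1218 m.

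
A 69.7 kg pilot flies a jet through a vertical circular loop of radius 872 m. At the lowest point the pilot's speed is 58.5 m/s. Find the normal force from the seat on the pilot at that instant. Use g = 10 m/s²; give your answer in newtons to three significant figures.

971 N

At the lowest point, N points up (toward the centre) and the weight mg points down (away from the centre), so the net inward force is N − mg = mv²/r.
N = m(v²/r + g) = 69.7 × ((58.5)²/872 + 10.0) = 69.7 × (3.925 + 10.0) = 69.7 × 13.92 = 970.5 N.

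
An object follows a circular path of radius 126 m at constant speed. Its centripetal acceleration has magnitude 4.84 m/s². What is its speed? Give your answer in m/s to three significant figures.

24.7 m/s

a_c = v²/r ⇒ v = √(a_c · r) = √(4.84 × 126) = √609.8 = 24.69 m/s.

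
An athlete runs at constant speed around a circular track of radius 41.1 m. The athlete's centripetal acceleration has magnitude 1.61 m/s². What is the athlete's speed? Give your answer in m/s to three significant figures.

a_c = v²/r ⇒ v = √(a_c · r) = √(1.61 × 41.1) = √66.17 = 8.135 m/s.

8.13 m/s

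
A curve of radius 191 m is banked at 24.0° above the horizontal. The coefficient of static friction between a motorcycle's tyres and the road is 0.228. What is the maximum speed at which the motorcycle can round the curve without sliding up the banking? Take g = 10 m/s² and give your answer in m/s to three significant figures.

At the maximum speed, friction acts down the slope at its limiting value f = μN. Radially (horizontal, toward centre): N sinθ + μN cosθ = mv²/r. Vertically: N cosθ − μN sinθ = mg.
Dividing: v² = r g (sinθ + μcosθ)/(cosθ − μsinθ).
sinθ + μcosθ = 0.4067 + 0.228×0.9135 = 0.6150; cosθ − μsinθ = 0.9135 − 0.228×0.4067 = 0.8208.
v² = 191 × 10.0 × 0.6150/0.8208 = 1431 m²/s², so v = 37.83 m/s.

37.8 m/s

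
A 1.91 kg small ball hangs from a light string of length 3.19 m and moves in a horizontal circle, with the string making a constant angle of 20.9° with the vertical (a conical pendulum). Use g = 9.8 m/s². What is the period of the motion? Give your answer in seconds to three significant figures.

3.46 s

r = L sinθ = 1.138 m. From T sinθ = mω²r and T cosθ = mg: tanθ = ω²r/g, so ω² = g tanθ / r = g/(L cosθ).
ω = √(g/(L cosθ)) = √(9.8/(3.19 × 0.9342)) = √3.288 = 1.813 rad/s.
Period = 2π/ω = 3.465 s.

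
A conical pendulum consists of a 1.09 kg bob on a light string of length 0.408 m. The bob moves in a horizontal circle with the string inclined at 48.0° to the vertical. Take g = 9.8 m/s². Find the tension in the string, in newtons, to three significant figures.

16.0 N

Vertically the bob has no acceleration, so T cosθ = mg.
T = mg/cosθ = 1.09 × 9.8 / cos 48.0° = 10.68/0.6691 = 15.96 N.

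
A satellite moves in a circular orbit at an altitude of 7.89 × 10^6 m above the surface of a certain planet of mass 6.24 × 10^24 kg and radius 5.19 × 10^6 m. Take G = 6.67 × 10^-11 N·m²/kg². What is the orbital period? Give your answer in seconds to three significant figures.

14600 s

r = R + h = 5.19 × 10^6 + 7.89 × 10^6 = 1.308 × 10^7 m. Gravity provides the centripetal force: G M m / r² = m v² / r ⇒ v = √(GM/r) = 5641 m/s.
T = 2πr/v = 2π × 1.308 × 10^7 / 5641 = 14570 s.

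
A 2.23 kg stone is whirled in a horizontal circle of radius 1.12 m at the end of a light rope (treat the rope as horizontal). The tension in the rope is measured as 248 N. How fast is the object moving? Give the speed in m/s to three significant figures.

11.2 m/s

T = m v²/r ⇒ v = √(T r / m) = √(248 × 1.12 / 2.23) = √124.6 = 11.16 m/s.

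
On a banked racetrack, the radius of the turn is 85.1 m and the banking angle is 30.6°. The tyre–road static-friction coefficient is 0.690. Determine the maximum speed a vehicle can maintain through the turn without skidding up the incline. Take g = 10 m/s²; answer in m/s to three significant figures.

42.9 m/s

At the maximum speed, friction acts down the slope at its limiting value f = μN. Radially (horizontal, toward centre): N sinθ + μN cosθ = mv²/r. Vertically: N cosθ − μN sinθ = mg.
Dividing: v² = r g (sinθ + μcosθ)/(cosθ − μsinθ).
sinθ + μcosθ = 0.5090 + 0.690×0.8607 = 1.103; cosθ − μsinθ = 0.8607 − 0.690×0.5090 = 0.5095.
v² = 85.1 × 10.0 × 1.103/0.5095 = 1842 m²/s², so v = 42.92 m/s.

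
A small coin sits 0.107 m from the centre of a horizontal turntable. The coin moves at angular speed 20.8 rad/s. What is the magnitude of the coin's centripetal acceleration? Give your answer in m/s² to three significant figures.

46.3 m/s²

v = ωr = 20.8 × 0.107 = 2.226 m/s.
a_c = v²/r = (2.226)²/0.107 = 4.953/0.107 = 46.29 m/s².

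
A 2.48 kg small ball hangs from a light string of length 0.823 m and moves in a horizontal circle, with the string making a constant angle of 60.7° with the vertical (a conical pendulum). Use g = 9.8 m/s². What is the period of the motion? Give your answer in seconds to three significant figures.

1.27 s

r = L sinθ = 0.7177 m. From T sinθ = mω²r and T cosθ = mg: tanθ = ω²r/g, so ω² = g tanθ / r = g/(L cosθ).
ω = √(g/(L cosθ)) = √(9.8/(0.823 × 0.4894)) = √24.33 = 4.933 rad/s.
Period = 2π/ω = 1.274 s.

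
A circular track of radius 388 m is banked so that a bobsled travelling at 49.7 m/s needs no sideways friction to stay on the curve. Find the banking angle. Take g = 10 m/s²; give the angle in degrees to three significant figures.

32.5°

With no friction, the horizontal component of the normal force provides the centripetal force: N sinθ = mv²/r, while N cosθ = mg vertically.
Dividing: tanθ = v²/(r g) = (49.7)²/(388 × 10.0) = 2470/3880 = 0.6366.
θ = arctan(0.6366) = 32.48°.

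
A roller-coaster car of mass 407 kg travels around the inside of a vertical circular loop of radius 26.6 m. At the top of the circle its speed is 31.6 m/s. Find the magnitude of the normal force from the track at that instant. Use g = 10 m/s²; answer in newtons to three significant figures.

At the top, both N and the weight mg point inward (toward the centre), so N + mg = mv²/r.
N = m(v²/r − g) = 407 × ((31.6)²/26.6 − 10.0) = 407 × (37.54 − 10.0) = 407 × 27.54 = 11210 N.

11200 N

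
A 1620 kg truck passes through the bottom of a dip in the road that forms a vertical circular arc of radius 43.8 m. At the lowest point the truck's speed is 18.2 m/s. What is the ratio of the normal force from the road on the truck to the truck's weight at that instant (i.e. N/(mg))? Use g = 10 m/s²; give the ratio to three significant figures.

At the bottom, N − mg = mv²/r, so N = m(v²/r + g) and N/(mg) = v²/(rg) + 1 = (18.2)²/(43.8 × 10.0) + 1 = 0.7563 + 1 = 1.756.

1.76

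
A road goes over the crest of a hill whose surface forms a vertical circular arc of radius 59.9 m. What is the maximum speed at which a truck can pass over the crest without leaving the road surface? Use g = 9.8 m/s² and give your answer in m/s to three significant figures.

24.2 m/s

At the crest the centre of the circle is below the truck, so the net downward (centripetal) force is mg − N = mv²/r.
The truck leaves the road when N → 0, giving v_max = √(g r) = √(9.8 × 59.9) = 24.23 m/s.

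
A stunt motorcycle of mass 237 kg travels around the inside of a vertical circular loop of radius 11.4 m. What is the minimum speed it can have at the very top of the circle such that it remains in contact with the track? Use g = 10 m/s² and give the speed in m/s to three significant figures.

At the highest point the centre is directly below, so both the weight and N act inward: N + mg = mv²/r.
At minimum speed N → 0, so mg = mv_min²/r ⇒ v_min = √(g r) = √(10.0 × 11.4) = 10.68 m/s.

10.7 m/s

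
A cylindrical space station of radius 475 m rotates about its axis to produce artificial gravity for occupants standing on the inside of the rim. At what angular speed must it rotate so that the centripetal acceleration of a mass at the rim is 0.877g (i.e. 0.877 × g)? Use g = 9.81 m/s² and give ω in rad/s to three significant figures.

Centripetal acceleration a_c = ω²r. Setting ω²r = 0.877g:
ω = √(0.877g / r) = √(0.877 × 9.81 / 475) = √0.01811 = 0.1346 rad/s.

0.135 rad/s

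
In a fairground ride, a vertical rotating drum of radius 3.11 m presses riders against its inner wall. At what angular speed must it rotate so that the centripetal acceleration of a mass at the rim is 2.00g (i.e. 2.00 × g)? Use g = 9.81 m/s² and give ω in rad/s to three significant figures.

2.51 rad/s

Centripetal acceleration a_c = ω²r. Setting ω²r = 2.00g:
ω = √(2.00g / r) = √(2.00 × 9.81 / 3.11) = √6.309 = 2.512 rad/s.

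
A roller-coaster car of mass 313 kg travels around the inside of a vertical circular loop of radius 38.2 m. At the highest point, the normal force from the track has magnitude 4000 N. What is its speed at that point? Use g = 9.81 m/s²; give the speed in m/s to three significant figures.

At the top, N + mg = mv²/r, so v = √(r(N/m + g)) = √(38.2 × (4000/313 + 9.81)) = √(38.2 × 22.59) = √862.9 = 29.38 m/s.

29.4 m/s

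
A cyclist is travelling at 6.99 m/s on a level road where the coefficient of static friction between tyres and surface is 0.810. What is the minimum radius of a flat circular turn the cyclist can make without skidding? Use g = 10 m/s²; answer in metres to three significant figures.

At the limit, μ_s m g = m v²/r, so r_min = v²/(μ_s g) = (6.99)²/(0.810 × 10.0) = 48.86/8.100 = 6.032 m.

6.03 m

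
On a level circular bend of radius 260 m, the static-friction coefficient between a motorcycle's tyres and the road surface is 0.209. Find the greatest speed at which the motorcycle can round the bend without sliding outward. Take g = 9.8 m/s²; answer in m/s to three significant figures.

On a flat curve, static friction is the only horizontal force, so it must supply the full centripetal force: μ_s m g = m v²/r.
Mass cancels: v_max = √(μ_s g r) = √(0.209 × 9.8 × 260) = √532.5 = 23.08 m/s.

23.1 m/s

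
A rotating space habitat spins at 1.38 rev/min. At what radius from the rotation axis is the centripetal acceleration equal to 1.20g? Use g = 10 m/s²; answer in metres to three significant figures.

575 m

ω = 1.38 rev/min × 2π/60 = 0.1445 rad/s.
a_c = ω²r = 1.20g ⇒ r = 1.20 × 10.0 / (0.1445)² = 12.00/0.02088 = 574.6 m.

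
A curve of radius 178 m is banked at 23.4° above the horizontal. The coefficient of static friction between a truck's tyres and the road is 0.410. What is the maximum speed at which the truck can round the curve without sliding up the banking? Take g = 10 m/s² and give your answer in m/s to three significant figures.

At the maximum speed, friction acts down the slope at its limiting value f = μN. Radially (horizontal, toward centre): N sinθ + μN cosθ = mv²/r. Vertically: N cosθ − μN sinθ = mg.
Dividing: v² = r g (sinθ + μcosθ)/(cosθ − μsinθ).
sinθ + μcosθ = 0.3971 + 0.410×0.9178 = 0.7734; cosθ − μsinθ = 0.9178 − 0.410×0.3971 = 0.7549.
v² = 178 × 10.0 × 0.7734/0.7549 = 1824 m²/s², so v = 42.70 m/s.

42.7 m/s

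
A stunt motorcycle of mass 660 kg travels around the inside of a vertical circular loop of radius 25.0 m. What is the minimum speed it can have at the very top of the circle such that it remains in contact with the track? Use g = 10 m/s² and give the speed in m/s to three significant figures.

15.8 m/s

At the top, both weight mg and N point toward the centre: N + mg = mv²/r.
At minimum speed N → 0, so mg = mv_min²/r ⇒ v_min = √(g r) = √(10.0 × 25.0) = 15.81 m/s.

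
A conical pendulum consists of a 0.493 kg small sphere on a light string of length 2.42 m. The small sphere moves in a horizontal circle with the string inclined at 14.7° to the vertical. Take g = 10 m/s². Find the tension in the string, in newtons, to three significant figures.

5.10 N

Vertically the bob has no acceleration, so T cosθ = mg.
T = mg/cosθ = 0.493 × 10.0 / cos 14.7° = 4.930/0.9673 = 5.097 N.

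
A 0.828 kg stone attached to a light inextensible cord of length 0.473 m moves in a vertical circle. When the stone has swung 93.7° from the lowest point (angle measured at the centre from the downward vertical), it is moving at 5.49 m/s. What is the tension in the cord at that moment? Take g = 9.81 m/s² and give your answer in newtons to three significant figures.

Take the radial direction toward the centre of the circle as positive. The component of the weight along the string toward the centre is −mg cos φ (φ measured from the bottom), so Newton's second law along the string gives T − mg cos φ = m v²/r.
cos 93.7° = -0.06453, so T = m(v²/r + g cos φ) = 0.828 × ((5.49)²/0.473 + 9.81 × -0.06453) = 0.828 × (63.72 + (-0.6331)) = 0.828 × 63.09 = 52.24 N.

52.2 N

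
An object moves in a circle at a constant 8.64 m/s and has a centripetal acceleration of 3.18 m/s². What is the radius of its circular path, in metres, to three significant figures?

a_c = v²/r ⇒ r = v²/a_c = (8.64)²/3.18 = 74.65/3.18 = 23.47 m.

23.5 m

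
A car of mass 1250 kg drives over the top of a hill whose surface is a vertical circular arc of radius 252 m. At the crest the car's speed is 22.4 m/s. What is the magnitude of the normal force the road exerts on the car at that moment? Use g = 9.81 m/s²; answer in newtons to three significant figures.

9770 N

At the crest the centripetal acceleration points downward (toward the centre of the arc), so mg − N = mv²/r.
N = m(g − v²/r) = 1250 × (9.81 − (22.4)²/252) = 1250 × (9.81 − 1.991) = 1250 × 7.819 = 9774 N.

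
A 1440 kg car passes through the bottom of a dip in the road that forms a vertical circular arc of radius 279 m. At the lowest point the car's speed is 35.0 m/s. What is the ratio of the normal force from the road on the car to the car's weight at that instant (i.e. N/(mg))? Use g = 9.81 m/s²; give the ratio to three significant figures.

1.45

At the bottom, N − mg = mv²/r, so N = m(v²/r + g) and N/(mg) = v²/(rg) + 1 = (35.0)²/(279 × 9.81) + 1 = 0.4476 + 1 = 1.448.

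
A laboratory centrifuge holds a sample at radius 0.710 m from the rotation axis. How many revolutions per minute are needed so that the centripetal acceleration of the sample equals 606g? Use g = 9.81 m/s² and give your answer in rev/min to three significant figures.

Require ω²r = 606g, so ω = √(606 × 9.81/0.710) = 91.50 rad/s.
In rev/min: ω × 60/(2π) = 91.50 × 60/(2π) = 873.8 rev/min.

874 rev/min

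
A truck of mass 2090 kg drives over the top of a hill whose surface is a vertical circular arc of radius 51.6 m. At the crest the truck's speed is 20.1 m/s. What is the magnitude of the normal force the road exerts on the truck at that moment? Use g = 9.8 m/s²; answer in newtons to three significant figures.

4120 N

At the crest the centripetal acceleration points downward (toward the centre of the arc), so mg − N = mv²/r.
N = m(g − v²/r) = 2090 × (9.8 − (20.1)²/51.6) = 2090 × (9.8 − 7.830) = 2090 × 1.970 = 4118 N.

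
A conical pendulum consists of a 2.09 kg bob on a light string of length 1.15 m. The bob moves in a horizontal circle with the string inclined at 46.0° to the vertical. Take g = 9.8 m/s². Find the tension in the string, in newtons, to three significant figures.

Vertically the bob has no acceleration, so T cosθ = mg.
T = mg/cosθ = 2.09 × 9.8 / cos 46.0° = 20.48/0.6947 = 29.48 N.

29.5 N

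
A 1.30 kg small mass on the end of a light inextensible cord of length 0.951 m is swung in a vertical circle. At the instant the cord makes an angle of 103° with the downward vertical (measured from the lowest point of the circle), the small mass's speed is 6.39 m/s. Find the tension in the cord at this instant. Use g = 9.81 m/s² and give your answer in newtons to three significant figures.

Take the radial direction toward the centre of the circle as positive. The component of the weight along the string toward the centre is −mg cos φ (φ measured from the bottom), so Newton's second law along the string gives T − mg cos φ = m v²/r.
cos 103° = -0.2250, so T = m(v²/r + g cos φ) = 1.30 × ((6.39)²/0.951 + 9.81 × -0.2250) = 1.30 × (42.94 + (-2.207)) = 1.30 × 40.73 = 52.95 N.

52.9 N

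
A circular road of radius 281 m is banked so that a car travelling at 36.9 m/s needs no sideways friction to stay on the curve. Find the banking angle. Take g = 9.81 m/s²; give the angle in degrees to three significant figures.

26.3°

For a frictionless banked turn: horizontally N sinθ = mv²/r and vertically N cosθ = mg.
Dividing: tanθ = v²/(r g) = (36.9)²/(281 × 9.81) = 1362/2757 = 0.4939.
θ = arctan(0.4939) = 26.29°.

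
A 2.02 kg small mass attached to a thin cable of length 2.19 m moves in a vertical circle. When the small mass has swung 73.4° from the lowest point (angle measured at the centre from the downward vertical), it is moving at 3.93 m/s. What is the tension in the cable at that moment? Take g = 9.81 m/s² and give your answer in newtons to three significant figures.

19.9 N

Take the radial direction toward the centre of the circle as positive. The component of the weight along the string toward the centre is −mg cos φ (φ measured from the bottom), so Newton's second law along the string gives T − mg cos φ = m v²/r.
cos 73.4° = 0.2857, so T = m(v²/r + g cos φ) = 2.02 × ((3.93)²/2.19 + 9.81 × 0.2857) = 2.02 × (7.052 + (2.803)) = 2.02 × 9.855 = 19.91 N.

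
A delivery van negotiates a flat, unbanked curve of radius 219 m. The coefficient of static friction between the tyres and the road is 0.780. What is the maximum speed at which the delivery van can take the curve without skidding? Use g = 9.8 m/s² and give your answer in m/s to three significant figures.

On a flat curve, static friction is the only horizontal force, so it must supply the full centripetal force: μ_s m g = m v²/r.
Mass cancels: v_max = √(μ_s g r) = √(0.780 × 9.8 × 219) = √1674 = 40.91 m/s.

40.9 m/s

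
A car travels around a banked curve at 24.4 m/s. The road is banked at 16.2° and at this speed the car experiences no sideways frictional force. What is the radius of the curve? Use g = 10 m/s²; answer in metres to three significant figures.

Frictionless banking: tanθ = v²/(rg), so r = v²/(g tanθ).
r = (24.4)²/(10.0 × tan 16.2°) = 595.4/(10.0 × 0.2905) = 595.4/2.905 = 204.9 m.

205 m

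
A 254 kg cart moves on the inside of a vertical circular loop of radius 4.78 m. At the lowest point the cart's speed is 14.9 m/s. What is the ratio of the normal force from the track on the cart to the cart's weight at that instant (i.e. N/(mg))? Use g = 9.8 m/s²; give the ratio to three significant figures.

At the bottom, N − mg = mv²/r, so N = m(v²/r + g) and N/(mg) = v²/(rg) + 1 = (14.9)²/(4.78 × 9.8) + 1 = 4.739 + 1 = 5.739.

5.74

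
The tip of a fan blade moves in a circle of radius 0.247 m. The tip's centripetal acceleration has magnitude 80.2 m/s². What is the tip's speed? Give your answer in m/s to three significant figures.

4.45 m/s

a_c = v²/r ⇒ v = √(a_c · r) = √(80.2 × 0.247) = √19.81 = 4.451 m/s.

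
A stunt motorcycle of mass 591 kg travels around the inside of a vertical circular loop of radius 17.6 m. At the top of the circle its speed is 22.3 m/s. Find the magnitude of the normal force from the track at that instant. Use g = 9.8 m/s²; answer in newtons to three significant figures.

At the top, both N and the weight mg point inward (toward the centre), so N + mg = mv²/r.
N = m(v²/r − g) = 591 × ((22.3)²/17.6 − 9.8) = 591 × (28.26 − 9.8) = 591 × 18.46 = 10910 N.

10900 N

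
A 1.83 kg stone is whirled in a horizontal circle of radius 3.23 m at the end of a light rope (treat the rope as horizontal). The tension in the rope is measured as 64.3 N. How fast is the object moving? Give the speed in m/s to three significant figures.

T = m v²/r ⇒ v = √(T r / m) = √(64.3 × 3.23 / 1.83) = √113.5 = 10.65 m/s.

10.7 m/s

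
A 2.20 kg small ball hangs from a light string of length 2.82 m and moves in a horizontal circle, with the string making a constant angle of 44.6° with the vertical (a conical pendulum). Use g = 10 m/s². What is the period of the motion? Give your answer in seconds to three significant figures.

r = L sinθ = 1.980 m. From T sinθ = mω²r and T cosθ = mg: tanθ = ω²r/g, so ω² = g tanθ / r = g/(L cosθ).
ω = √(g/(L cosθ)) = √(10.0/(2.82 × 0.7120)) = √4.980 = 2.232 rad/s.
Period = 2π/ω = 2.815 s.

2.82 s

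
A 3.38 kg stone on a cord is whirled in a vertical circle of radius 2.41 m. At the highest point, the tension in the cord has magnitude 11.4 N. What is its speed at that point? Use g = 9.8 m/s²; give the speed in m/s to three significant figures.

At the top, T + mg = mv²/r, so v = √(r(T/m + g)) = √(2.41 × (11.4/3.38 + 9.8)) = √(2.41 × 13.17) = √31.75 = 5.634 m/s.

5.63 m/s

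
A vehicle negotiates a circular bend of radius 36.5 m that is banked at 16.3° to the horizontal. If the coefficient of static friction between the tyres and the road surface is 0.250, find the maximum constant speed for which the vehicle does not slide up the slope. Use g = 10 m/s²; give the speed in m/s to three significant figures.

At the maximum speed, friction acts down the slope at its limiting value f = μN. Radially (horizontal, toward centre): N sinθ + μN cosθ = mv²/r. Vertically: N cosθ − μN sinθ = mg.
Dividing: v² = r g (sinθ + μcosθ)/(cosθ − μsinθ).
sinθ + μcosθ = 0.2807 + 0.250×0.9598 = 0.5206; cosθ − μsinθ = 0.9598 − 0.250×0.2807 = 0.8896.
v² = 36.5 × 10.0 × 0.5206/0.8896 = 213.6 m²/s², so v = 14.62 m/s.

14.6 m/s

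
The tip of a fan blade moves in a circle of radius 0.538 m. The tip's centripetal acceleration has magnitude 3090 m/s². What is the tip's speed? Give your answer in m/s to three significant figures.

a_c = v²/r ⇒ v = √(a_c · r) = √(3090 × 0.538) = √1662 = 40.77 m/s.

40.8 m/s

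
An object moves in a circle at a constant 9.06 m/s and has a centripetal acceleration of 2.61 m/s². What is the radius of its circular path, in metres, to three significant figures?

31.4 m

a_c = v²/r ⇒ r = v²/a_c = (9.06)²/2.61 = 82.08/2.61 = 31.45 m.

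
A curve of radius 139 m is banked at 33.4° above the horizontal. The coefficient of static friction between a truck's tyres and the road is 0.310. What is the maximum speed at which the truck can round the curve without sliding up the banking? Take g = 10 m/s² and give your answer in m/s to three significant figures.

At the maximum speed, friction acts down the slope at its limiting value f = μN. Radially (horizontal, toward centre): N sinθ + μN cosθ = mv²/r. Vertically: N cosθ − μN sinθ = mg.
Dividing: v² = r g (sinθ + μcosθ)/(cosθ − μsinθ).
sinθ + μcosθ = 0.5505 + 0.310×0.8348 = 0.8093; cosθ − μsinθ = 0.8348 − 0.310×0.5505 = 0.6642.
v² = 139 × 10.0 × 0.8093/0.6642 = 1694 m²/s², so v = 41.15 m/s.

41.2 m/s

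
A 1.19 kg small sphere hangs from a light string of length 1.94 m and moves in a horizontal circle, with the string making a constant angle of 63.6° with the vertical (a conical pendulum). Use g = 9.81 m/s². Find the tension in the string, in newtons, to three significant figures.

26.3 N

Vertically the bob has no acceleration, so T cosθ = mg.
T = mg/cosθ = 1.19 × 9.81 / cos 63.6° = 11.67/0.4446 = 26.26 N.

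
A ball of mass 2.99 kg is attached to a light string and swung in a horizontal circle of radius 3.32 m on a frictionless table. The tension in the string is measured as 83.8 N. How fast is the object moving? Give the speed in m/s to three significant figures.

T = m v²/r ⇒ v = √(T r / m) = √(83.8 × 3.32 / 2.99) = √93.05 = 9.646 m/s.

9.65 m/s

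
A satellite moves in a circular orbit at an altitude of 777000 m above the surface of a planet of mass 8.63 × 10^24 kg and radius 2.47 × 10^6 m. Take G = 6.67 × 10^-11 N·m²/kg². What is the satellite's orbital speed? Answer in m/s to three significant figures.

Orbital radius r = R + h = 2.47 × 10^6 + 777000 = 3.247 × 10^6 m.
Gravity supplies the centripetal force: G M m / r² = m v² / r, so v = √(GM/r).
v = √(6.67 × 10^-11 × 8.63 × 10^24 / 3.247 × 10^6) = √(1.773 × 10^8) = 13310 m/s.

13300 m/s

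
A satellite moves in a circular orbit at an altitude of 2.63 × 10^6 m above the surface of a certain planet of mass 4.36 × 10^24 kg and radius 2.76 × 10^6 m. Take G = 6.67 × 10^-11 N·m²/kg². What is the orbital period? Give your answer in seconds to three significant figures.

4610 s

r = R + h = 2.76 × 10^6 + 2.63 × 10^6 = 5.390 × 10^6 m. Gravity provides the centripetal force: G M m / r² = m v² / r ⇒ v = √(GM/r) = 7345 m/s.
T = 2πr/v = 2π × 5.390 × 10^6 / 7345 = 4611 s.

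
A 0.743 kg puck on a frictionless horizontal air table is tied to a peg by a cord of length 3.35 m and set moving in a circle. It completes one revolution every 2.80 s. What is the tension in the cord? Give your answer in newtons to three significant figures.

12.5 N

v = 2πr/T = 2π × 3.35/2.80 = 7.517 m/s.
The tension is the only horizontal force, so it supplies the full centripetal force: T = m v²/r = 0.743 × (7.517)²/3.35 = 0.743 × 56.51/3.35 = 12.53 N.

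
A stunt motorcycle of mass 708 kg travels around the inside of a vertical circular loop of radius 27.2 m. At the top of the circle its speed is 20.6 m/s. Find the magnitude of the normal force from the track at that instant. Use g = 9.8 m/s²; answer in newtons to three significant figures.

4110 N

At the top, both N and the weight mg point inward (toward the centre), so N + mg = mv²/r.
N = m(v²/r − g) = 708 × ((20.6)²/27.2 − 9.8) = 708 × (15.60 − 9.8) = 708 × 5.801 = 4107 N.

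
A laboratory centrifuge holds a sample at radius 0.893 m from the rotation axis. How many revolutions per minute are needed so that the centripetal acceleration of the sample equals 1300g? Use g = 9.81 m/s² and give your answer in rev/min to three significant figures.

1140 rev/min

Require ω²r = 1300g, so ω = √(1300 × 9.81/0.893) = 119.5 rad/s.
In rev/min: ω × 60/(2π) = 119.5 × 60/(2π) = 1141 rev/min.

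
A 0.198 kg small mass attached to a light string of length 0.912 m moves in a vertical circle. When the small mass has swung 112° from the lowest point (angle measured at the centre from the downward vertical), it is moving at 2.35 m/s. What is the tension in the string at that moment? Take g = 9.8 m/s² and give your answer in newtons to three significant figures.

Take the radial direction toward the centre of the circle as positive. The component of the weight along the string toward the centre is −mg cos φ (φ measured from the bottom), so Newton's second law along the string gives T − mg cos φ = m v²/r.
cos 112° = -0.3746, so T = m(v²/r + g cos φ) = 0.198 × ((2.35)²/0.912 + 9.8 × -0.3746) = 0.198 × (6.055 + (-3.671)) = 0.198 × 2.384 = 0.4721 N.

0.472 N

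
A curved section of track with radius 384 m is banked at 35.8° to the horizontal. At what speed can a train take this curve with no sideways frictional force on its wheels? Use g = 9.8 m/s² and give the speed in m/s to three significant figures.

On a frictionless banked curve, N sinθ = mv²/r and N cosθ = mg, so tanθ = v²/(rg).
v = √(r g tanθ) = √(384 × 9.8 × tan 35.8°) = √(384 × 9.8 × 0.7212) = √2714 = 52.10 m/s.

52.1 m/s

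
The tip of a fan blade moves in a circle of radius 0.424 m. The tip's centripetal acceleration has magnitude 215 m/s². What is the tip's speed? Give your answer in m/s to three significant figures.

9.55 m/s

a_c = v²/r ⇒ v = √(a_c · r) = √(215 × 0.424) = √91.16 = 9.548 m/s.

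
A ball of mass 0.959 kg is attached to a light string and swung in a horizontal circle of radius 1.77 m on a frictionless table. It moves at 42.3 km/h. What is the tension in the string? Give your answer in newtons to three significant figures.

v = 42.3 km/h = 42.3/3.6 = 11.75 m/s.
The tension is the only horizontal force, so it supplies the full centripetal force: T = m v²/r = 0.959 × (11.75)²/1.77 = 0.959 × 138.1/1.77 = 74.80 N.

74.8 N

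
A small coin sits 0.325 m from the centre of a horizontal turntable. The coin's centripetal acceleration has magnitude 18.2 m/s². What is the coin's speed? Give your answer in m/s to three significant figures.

2.43 m/s

a_c = v²/r ⇒ v = √(a_c · r) = √(18.2 × 0.325) = √5.915 = 2.432 m/s.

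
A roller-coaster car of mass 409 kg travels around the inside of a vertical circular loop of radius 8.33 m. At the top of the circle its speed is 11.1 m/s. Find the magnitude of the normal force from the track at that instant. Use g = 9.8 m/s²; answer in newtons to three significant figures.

2040 N

At the top, both N and the weight mg point inward (toward the centre), so N + mg = mv²/r.
N = m(v²/r − g) = 409 × ((11.1)²/8.33 − 9.8) = 409 × (14.79 − 9.8) = 409 × 4.991 = 2041 N.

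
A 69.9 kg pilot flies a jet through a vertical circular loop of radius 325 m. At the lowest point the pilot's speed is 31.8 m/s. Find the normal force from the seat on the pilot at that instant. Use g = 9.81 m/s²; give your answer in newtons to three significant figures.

903 N

At the lowest point, N points up (toward the centre) and the weight mg points down (away from the centre), so the net inward force is N − mg = mv²/r.
N = m(v²/r + g) = 69.9 × ((31.8)²/325 + 9.81) = 69.9 × (3.112 + 9.81) = 69.9 × 12.92 = 903.2 N.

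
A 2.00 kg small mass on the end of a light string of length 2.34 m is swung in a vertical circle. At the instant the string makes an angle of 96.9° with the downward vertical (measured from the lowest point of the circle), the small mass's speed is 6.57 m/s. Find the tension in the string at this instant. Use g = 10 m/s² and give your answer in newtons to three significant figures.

34.5 N

Take the radial direction toward the centre of the circle as positive. The component of the weight along the string toward the centre is −mg cos φ (φ measured from the bottom), so Newton's second law along the string gives T − mg cos φ = m v²/r.
cos 96.9° = -0.1201, so T = m(v²/r + g cos φ) = 2.00 × ((6.57)²/2.34 + 10.0 × -0.1201) = 2.00 × (18.45 + (-1.201)) = 2.00 × 17.25 = 34.49 N.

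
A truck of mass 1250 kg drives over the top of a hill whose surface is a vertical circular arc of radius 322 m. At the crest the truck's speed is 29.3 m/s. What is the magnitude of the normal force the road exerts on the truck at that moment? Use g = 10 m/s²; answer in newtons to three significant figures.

9170 N

At the crest the centripetal acceleration points downward (toward the centre of the arc), so mg − N = mv²/r.
N = m(g − v²/r) = 1250 × (10.0 − (29.3)²/322) = 1250 × (10.0 − 2.666) = 1250 × 7.334 = 9167 N.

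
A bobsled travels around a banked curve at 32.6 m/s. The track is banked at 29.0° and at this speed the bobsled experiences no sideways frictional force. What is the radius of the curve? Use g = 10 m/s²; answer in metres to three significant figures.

Frictionless banking: tanθ = v²/(rg), so r = v²/(g tanθ).
r = (32.6)²/(10.0 × tan 29.0°) = 1063/(10.0 × 0.5543) = 1063/5.543 = 191.7 m.

192 m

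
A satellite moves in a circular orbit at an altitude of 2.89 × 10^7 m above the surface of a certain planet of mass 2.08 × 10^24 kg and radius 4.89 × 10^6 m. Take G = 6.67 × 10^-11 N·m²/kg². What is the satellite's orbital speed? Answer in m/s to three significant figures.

2030 m/s

Orbital radius r = R + h = 4.89 × 10^6 + 2.89 × 10^7 = 3.379 × 10^7 m.
Gravity supplies the centripetal force: G M m / r² = m v² / r, so v = √(GM/r).
v = √(6.67 × 10^-11 × 2.08 × 10^24 / 3.379 × 10^7) = √(4.106 × 10^6) = 2026 m/s.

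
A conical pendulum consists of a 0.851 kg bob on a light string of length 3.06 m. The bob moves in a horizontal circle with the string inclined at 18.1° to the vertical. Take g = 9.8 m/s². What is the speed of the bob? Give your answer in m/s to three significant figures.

The radius of the circle is r = L sinθ = 3.06 × sin 18.1° = 0.9507 m.
Horizontally T sinθ = mv²/r and vertically T cosθ = mg, so tanθ = v²/(rg).
v = √(r g tanθ) = √(0.9507 × 9.8 × 0.3269) = √3.045 = 1.745 m/s.

1.75 m/s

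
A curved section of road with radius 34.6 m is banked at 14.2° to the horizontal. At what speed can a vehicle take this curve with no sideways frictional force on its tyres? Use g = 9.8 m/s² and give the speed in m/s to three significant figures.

9.26 m/s

On a frictionless banked curve, N sinθ = mv²/r and N cosθ = mg, so tanθ = v²/(rg).
v = √(r g tanθ) = √(34.6 × 9.8 × tan 14.2°) = √(34.6 × 9.8 × 0.2530) = √85.80 = 9.263 m/s.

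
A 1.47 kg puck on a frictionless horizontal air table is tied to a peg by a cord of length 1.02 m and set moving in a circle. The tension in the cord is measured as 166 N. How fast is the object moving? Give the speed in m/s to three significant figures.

10.7 m/s

T = m v²/r ⇒ v = √(T r / m) = √(166 × 1.02 / 1.47) = √115.2 = 10.73 m/s.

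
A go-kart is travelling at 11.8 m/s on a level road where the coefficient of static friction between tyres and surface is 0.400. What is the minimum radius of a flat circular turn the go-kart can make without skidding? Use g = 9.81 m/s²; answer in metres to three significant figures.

At the limit, μ_s m g = m v²/r, so r_min = v²/(μ_s g) = (11.8)²/(0.400 × 9.81) = 139.2/3.924 = 35.48 m.

35.5 m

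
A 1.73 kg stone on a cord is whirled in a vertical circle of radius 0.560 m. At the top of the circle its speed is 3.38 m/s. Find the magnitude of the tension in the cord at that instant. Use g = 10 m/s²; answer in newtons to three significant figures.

18.0 N

At the top, both T and the weight mg point inward (toward the centre), so T + mg = mv²/r.
T = m(v²/r − g) = 1.73 × ((3.38)²/0.560 − 10.0) = 1.73 × (20.40 − 10.0) = 1.73 × 10.40 = 17.99 N.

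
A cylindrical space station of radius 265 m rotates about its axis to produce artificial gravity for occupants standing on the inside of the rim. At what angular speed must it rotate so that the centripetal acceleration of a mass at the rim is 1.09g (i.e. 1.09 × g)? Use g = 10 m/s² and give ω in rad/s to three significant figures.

0.203 rad/s

Centripetal acceleration a_c = ω²r. Setting ω²r = 1.09g:
ω = √(1.09g / r) = √(1.09 × 10.0 / 265) = √0.04113 = 0.2028 rad/s.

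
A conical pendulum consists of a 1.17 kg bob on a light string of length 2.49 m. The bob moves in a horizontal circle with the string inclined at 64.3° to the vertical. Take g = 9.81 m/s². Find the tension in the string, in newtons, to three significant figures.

Vertically the bob has no acceleration, so T cosθ = mg.
T = mg/cosθ = 1.17 × 9.81 / cos 64.3° = 11.48/0.4337 = 26.47 N.

26.5 N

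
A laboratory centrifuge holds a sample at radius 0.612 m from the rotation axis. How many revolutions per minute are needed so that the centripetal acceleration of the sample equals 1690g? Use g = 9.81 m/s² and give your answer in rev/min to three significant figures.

Require ω²r = 1690g, so ω = √(1690 × 9.81/0.612) = 164.6 rad/s.
In rev/min: ω × 60/(2π) = 164.6 × 60/(2π) = 1572 rev/min.

1570 rev/min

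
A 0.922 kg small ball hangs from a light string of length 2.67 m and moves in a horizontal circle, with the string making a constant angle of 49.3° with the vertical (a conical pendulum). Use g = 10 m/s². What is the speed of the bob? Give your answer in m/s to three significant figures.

4.85 m/s

The radius of the circle is r = L sinθ = 2.67 × sin 49.3° = 2.024 m.
Horizontally T sinθ = mv²/r and vertically T cosθ = mg, so tanθ = v²/(rg).
v = √(r g tanθ) = √(2.024 × 10.0 × 1.163) = √23.53 = 4.851 m/s.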